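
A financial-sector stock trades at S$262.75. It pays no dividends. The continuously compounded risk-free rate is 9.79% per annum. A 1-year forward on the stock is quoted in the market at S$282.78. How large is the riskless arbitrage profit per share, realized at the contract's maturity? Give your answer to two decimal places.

Fair forward: F* = S·e^(carry·T), with carry = r = 0.0979
F* = 262.75 · e^(0.0979 × 1) = 262.75 · e^0.097900 = 262.75 × 1.102852 = S$289.7744
Market S$282.78 < fair S$289.7744: forward underpriced → reverse cash-and-carry (short spot, go long the forward).
At maturity, profit = |F_mkt − F*| = |282.78 − 289.7744| = S$6.99 per share

S$6.99 per share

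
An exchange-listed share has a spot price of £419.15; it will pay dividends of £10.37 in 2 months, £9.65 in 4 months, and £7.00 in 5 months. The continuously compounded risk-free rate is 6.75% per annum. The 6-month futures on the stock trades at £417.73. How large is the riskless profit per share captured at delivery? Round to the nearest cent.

PV(dividends) I = 10.37·e^(−0.0675·2/12) + 9.65·e^(−0.0675·4/12) + 7.00·e^(−0.0675·5/12) = 26.4952
Fair futures F* = (S − I)·e^(rT) = (419.15 − 26.4952)·e^0.033750 = 392.6548 × 1.034326 = 406.1331
Market £417.73 > fair 406.1331: forward overpriced → cash-and-carry (borrow at r, buy the stock and collect the dividends, short the forward).
Profit at T = |F_mkt − F*| = |417.73 − 406.1331| = £11.60 per share

£11.60 per share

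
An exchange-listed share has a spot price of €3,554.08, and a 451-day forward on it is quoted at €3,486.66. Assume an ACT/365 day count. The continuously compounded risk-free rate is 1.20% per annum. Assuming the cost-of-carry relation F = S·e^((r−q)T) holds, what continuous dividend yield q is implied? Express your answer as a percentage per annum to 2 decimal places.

2.75%

From F = S·e^((r−q)T): (r − q) = ln(F/S)/T
ln(3486.66/3554.08) = ln(0.981030) = -0.019152
(r − q) = -0.019152 / (451/365) = -0.015500
q = r − ln(F/S)/T = 0.0120 + 0.015500 = 0.027500
q = 2.75%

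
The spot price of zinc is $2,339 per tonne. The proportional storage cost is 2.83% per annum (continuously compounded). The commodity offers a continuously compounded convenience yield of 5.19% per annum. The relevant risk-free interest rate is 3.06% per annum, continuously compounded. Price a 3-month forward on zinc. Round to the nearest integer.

$2,343 per tonne

Net carry = r + u − y = 0.0306 + 0.0283 − 0.0519 = 0.0070
F = S·e^((r+u−y)T) = 2339 · e^(0.0070 × 3/12) = 2339 · e^0.001750
= 2339 × 1.001752 = $2,343 per tonne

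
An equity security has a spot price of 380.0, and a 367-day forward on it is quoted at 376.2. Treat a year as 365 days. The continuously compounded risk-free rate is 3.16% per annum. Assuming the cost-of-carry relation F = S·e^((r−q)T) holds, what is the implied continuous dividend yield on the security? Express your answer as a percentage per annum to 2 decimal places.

From F = S·e^((r−q)T): (r − q) = ln(F/S)/T
ln(376.2/380.0) = ln(0.990000) = -0.010050
(r − q) = -0.010050 / (367/365) = -0.009995
q = r − ln(F/S)/T = 0.0316 + 0.009995 = 0.041595
q = 4.16%

4.16%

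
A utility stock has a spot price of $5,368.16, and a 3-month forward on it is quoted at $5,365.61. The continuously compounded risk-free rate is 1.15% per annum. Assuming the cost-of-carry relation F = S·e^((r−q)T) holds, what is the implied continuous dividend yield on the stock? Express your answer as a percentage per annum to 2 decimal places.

1.34%

From F = S·e^((r−q)T): (r − q) = ln(F/S)/T
ln(5365.61/5368.16) = ln(0.999525) = -0.000475
(r − q) = -0.000475 / (3/12) = -0.001900
q = r − ln(F/S)/T = 0.0115 + 0.001900 = 0.013400
q = 1.34%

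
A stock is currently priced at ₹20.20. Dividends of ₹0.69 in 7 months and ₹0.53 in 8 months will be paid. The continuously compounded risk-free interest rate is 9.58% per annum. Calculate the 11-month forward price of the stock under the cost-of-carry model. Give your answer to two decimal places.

PV(dividends) I = 0.69·e^(−0.0958·7/12) + 0.53·e^(−0.0958·8/12)
I = 0.6525 + 0.4972 = 1.1497
F = (S − I)·e^(rT) = (20.20 − 1.1497) · e^(0.0958·11/12)
= 19.0503 · e^0.087817 = 19.0503 × 1.091788 = ₹20.80

₹20.80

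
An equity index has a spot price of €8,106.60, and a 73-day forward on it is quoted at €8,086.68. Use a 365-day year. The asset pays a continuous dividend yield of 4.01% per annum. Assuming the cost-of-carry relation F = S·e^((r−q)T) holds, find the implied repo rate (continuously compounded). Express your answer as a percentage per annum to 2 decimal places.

From F = S·e^((r−q)T): (r − q) = ln(F/S)/T
ln(8086.68/8106.60) = ln(0.997543) = -0.002460
(r − q) = -0.002460 / (73/365) = -0.012300
r = ln(F/S)/T + q = -0.012300 + 0.0401 = 0.027800
r = 2.78%

2.78%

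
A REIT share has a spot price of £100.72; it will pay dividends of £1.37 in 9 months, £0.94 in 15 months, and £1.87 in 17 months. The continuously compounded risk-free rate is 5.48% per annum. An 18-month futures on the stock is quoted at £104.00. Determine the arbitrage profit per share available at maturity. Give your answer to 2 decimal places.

PV(dividends) I = 1.37·e^(−0.0548·9/12) + 0.94·e^(−0.0548·15/12) + 1.87·e^(−0.0548·17/12) = 3.9229
Fair futures F* = (S − I)·e^(rT) = (100.72 − 3.9229)·e^0.082200 = 96.7971 × 1.085673 = 105.0900
Market £104.00 < fair 105.0900: forward underpriced → reverse cash-and-carry (short the stock, invest proceeds at r, pay the dividends, go long the forward).
Profit at T = |F_mkt − F*| = |104.00 − 105.0900| = £1.09 per share

£1.09 per share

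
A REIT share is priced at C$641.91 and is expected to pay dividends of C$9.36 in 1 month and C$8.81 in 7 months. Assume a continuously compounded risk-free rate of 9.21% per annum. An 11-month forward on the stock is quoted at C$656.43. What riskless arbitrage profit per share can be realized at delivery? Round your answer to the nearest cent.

C$22.84 per share

PV(dividends) I = 9.36·e^(−0.0921·1/12) + 8.81·e^(−0.0921·7/12) = 17.6376
Fair forward F* = (S − I)·e^(rT) = (641.91 − 17.6376)·e^0.084425 = 624.2724 × 1.088091 = 679.2652
Market C$656.43 < fair 679.2652: forward underpriced → reverse cash-and-carry (short the stock, invest proceeds at r, pay the dividends, go long the forward).
Profit at T = |F_mkt − F*| = |656.43 − 679.2652| = C$22.84 per share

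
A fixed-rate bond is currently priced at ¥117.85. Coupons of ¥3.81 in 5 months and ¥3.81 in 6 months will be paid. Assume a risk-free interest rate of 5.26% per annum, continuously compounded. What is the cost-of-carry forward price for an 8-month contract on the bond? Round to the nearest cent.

PV(coupons) I = 3.81·e^(−0.0526·5/12) + 3.81·e^(−0.0526·6/12)
I = 3.7274 + 3.7111 = 7.4385
F = (S − I)·e^(rT) = (117.85 − 7.4385) · e^(0.0526·8/12)
= 110.4115 · e^0.035067 = 110.4115 × 1.035689 = ¥114.35

¥114.35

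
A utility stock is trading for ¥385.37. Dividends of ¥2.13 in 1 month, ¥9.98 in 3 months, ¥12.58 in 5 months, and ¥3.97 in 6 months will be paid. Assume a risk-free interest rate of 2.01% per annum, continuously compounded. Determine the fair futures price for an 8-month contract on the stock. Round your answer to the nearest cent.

¥361.72

PV(dividends) I = 2.13·e^(−0.0201·1/12) + 9.98·e^(−0.0201·3/12) + 12.58·e^(−0.0201·5/12) + 3.97·e^(−0.0201·6/12)
I = 2.1264 + 9.9300 + 12.4751 + 3.9303 = 28.4618
F = (S − I)·e^(rT) = (385.37 − 28.4618) · e^(0.0201·8/12)
= 356.9082 · e^0.013400 = 356.9082 × 1.013490 = ¥361.72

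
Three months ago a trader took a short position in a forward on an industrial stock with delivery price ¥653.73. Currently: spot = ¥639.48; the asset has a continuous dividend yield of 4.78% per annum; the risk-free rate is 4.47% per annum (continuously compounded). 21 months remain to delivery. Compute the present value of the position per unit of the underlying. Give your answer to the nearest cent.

Current fair forward for the remaining 21 months: F = S·e^((r − q)·T), (r − q) = 0.0447 − 0.0478 = -0.0031
F = 639.48 · e^(-0.0031 × 21/12) = 639.48 × 0.994590 = 636.0204
Value of long forward = (F − K)·e^(−rT) = (636.0204 − 653.73) · e^(−0.0447·21/12)
= -17.7096 × 0.924756 = -16.38
Short position value = −(long value) = ¥16.38

¥16.38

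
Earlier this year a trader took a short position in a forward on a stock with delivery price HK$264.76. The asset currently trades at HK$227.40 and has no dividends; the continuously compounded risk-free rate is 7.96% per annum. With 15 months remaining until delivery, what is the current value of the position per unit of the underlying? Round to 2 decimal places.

HK$12.28

Current fair forward for the remaining 15 months: F = S·e^(r·T), r = 0.0796
F = 227.40 · e^(0.0796 × 15/12) = 227.40 × 1.104618 = 251.1901
Value of long forward = (F − K)·e^(−rT) = (251.1901 − 264.76) · e^(−0.0796·15/12)
= -13.5699 × 0.905290 = -12.28
Short position value = −(long value) = HK$12.28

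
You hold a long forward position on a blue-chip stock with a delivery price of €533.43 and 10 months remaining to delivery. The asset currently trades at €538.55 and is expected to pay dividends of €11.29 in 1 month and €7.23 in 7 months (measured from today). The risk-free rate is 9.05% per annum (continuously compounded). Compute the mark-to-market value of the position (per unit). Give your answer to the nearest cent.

PV(remaining dividends) I = 11.29·e^(−0.0905·1/12) + 7.23·e^(−0.0905·7/12) = 18.0634
Current forward F = (S − I)·e^(rT) = (538.55 − 18.0634)·e^(0.0905·10/12) = 520.4866 × 1.078333 = 561.2579
Value (long) = (F − K)·e^(−rT) = (561.2579 − 533.43) × 0.927357 = 25.8064
Value = €25.81

€25.81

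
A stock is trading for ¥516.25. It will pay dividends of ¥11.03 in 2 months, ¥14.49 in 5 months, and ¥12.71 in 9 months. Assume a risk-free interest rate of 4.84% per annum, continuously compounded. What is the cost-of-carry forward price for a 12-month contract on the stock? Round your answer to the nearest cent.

¥502.60

PV(dividends) I = 11.03·e^(−0.0484·2/12) + 14.49·e^(−0.0484·5/12) + 12.71·e^(−0.0484·9/12)
I = 10.9414 + 14.2007 + 12.2569 = 37.3990
F = (S − I)·e^(rT) = (516.25 − 37.3990) · e^(0.0484·12/12)
= 478.8510 · e^0.048400 = 478.8510 × 1.049590 = ¥502.60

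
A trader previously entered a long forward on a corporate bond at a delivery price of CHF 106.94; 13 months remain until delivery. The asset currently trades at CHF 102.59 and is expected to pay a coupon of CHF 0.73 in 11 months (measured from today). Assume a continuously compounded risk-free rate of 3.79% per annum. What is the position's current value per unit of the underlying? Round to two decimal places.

-CHF 0.75

PV(remaining coupons) I = 0.73·e^(−0.0379·11/12) = 0.7051
Current forward F = (S − I)·e^(rT) = (102.59 − 0.7051)·e^(0.0379·13/12) = 101.8849 × 1.041913 = 106.1552
Value (long) = (F − K)·e^(−rT) = (106.1552 − 106.94) × 0.959773 = -0.7532
Value = -CHF 0.75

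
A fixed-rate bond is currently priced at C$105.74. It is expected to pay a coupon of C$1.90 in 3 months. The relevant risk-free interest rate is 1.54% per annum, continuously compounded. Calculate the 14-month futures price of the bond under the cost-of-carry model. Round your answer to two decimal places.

PV(coupons) I = 1.90·e^(−0.0154·3/12)
I = 1.8927
F = (S − I)·e^(rT) = (105.74 − 1.8927) · e^(0.0154·14/12)
= 103.8473 · e^0.017967 = 103.8473 × 1.018129 = C$105.73

C$105.73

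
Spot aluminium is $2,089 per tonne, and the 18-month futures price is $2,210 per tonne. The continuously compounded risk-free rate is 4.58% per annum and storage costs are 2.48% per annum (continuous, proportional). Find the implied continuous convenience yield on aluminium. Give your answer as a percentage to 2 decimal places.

F = S·e^((r+u−y)T) ⇒ (r+u−y) = ln(F/S)/T
ln(2210/2089) = 0.056307; /T ⇒ 0.037538
y = r + u − ln(F/S)/T = 0.0458 + 0.0248 − 0.037538 = 0.033062
y = 3.31%

3.31%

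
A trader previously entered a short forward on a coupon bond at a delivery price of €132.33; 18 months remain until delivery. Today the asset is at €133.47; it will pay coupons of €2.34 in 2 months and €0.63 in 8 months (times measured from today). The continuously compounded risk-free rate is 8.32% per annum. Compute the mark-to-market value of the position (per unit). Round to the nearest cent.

PV(remaining coupons) I = 2.34·e^(−0.0832·2/12) + 0.63·e^(−0.0832·8/12) = 2.9038
Current forward F = (S − I)·e^(rT) = (133.47 − 2.9038)·e^(0.0832·18/12) = 130.5662 × 1.132922 = 147.9213
Value (long) = (F − K)·e^(−rT) = (147.9213 − 132.33) × 0.882673 = 13.7620
Short position value = −(long value) = -€13.76

-€13.76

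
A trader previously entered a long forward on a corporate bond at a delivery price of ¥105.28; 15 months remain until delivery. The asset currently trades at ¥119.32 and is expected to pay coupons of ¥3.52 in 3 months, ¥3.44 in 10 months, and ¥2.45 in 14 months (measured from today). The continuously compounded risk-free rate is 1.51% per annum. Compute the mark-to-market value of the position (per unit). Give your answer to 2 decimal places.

¥6.70

PV(remaining coupons) I = 3.52·e^(−0.0151·3/12) + 3.44·e^(−0.0151·10/12) + 2.45·e^(−0.0151·14/12) = 9.3109
Current forward F = (S − I)·e^(rT) = (119.32 − 9.3109)·e^(0.0151·15/12) = 110.0091 × 1.019054 = 112.1052
Value (long) = (F − K)·e^(−rT) = (112.1052 − 105.28) × 0.981302 = 6.6976
Value = ¥6.70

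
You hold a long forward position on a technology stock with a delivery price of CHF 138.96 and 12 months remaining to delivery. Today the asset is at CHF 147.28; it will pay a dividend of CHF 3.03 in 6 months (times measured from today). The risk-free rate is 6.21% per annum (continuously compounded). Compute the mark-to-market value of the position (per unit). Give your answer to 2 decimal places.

CHF 13.75

PV(remaining dividends) I = 3.03·e^(−0.0621·6/12) = 2.9374
Current forward F = (S − I)·e^(rT) = (147.28 − 2.9374)·e^(0.0621·12/12) = 144.3426 × 1.064069 = 153.5905
Value (long) = (F − K)·e^(−rT) = (153.5905 − 138.96) × 0.939789 = 13.7496
Value = CHF 13.75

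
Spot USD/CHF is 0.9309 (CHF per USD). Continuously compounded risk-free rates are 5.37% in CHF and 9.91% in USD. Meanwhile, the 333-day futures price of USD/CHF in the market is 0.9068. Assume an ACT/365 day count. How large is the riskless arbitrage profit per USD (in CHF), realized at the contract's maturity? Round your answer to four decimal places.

0.0137 per USD (in CHF)

Fair futures: F* = S·e^(carry·T), with carry = (r_CHF − r_USD) = 0.0537 − 0.0991 = -0.0454
F* = 0.9309 · e^(-0.0454 × 333/365) = 0.9309 · e^-0.041420 = 0.9309 × 0.959426 = 0.8931
Market 0.9068 > fair 0.8931: forward overpriced → cash-and-carry (buy spot, short the forward).
At maturity, profit = |F_mkt − F*| = |0.9068 − 0.8931| = 0.0137 per USD (in CHF)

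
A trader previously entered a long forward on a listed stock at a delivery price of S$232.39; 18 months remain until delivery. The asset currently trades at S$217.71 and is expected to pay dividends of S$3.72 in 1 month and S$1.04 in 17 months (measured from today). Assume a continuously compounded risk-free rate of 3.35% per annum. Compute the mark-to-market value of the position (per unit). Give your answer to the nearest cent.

-S$7.99

PV(remaining dividends) I = 3.72·e^(−0.0335·1/12) + 1.04·e^(−0.0335·17/12) = 4.7014
Current forward F = (S − I)·e^(rT) = (217.71 − 4.7014)·e^(0.0335·18/12) = 213.0086 × 1.051534 = 223.9858
Value (long) = (F − K)·e^(−rT) = (223.9858 − 232.39) × 0.950992 = -7.9923
Value = -S$7.99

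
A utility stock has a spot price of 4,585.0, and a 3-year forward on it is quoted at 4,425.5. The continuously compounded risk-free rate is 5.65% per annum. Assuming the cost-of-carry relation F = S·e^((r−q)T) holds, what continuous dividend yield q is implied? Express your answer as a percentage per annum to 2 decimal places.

6.83%

From F = S·e^((r−q)T): (r − q) = ln(F/S)/T
ln(4425.5/4585.0) = ln(0.965213) = -0.035406
(r − q) = -0.035406 / (3) = -0.011802
q = r − ln(F/S)/T = 0.0565 + 0.011802 = 0.068302
q = 6.83%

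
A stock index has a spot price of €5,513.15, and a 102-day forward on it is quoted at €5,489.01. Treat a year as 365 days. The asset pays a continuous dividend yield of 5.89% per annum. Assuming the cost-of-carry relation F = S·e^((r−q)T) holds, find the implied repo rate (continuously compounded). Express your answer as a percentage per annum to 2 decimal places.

From F = S·e^((r−q)T): (r − q) = ln(F/S)/T
ln(5489.01/5513.15) = ln(0.995621) = -0.004389
(r − q) = -0.004389 / (102/365) = -0.015706
r = ln(F/S)/T + q = -0.015706 + 0.0589 = 0.043194
r = 4.32%

4.32%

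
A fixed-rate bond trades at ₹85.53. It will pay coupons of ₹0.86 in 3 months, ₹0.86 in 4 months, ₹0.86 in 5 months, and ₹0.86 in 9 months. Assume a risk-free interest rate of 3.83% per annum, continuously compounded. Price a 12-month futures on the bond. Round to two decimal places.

PV(coupons) I = 0.86·e^(−0.0383·3/12) + 0.86·e^(−0.0383·4/12) + 0.86·e^(−0.0383·5/12) + 0.86·e^(−0.0383·9/12)
I = 0.8518 + 0.8491 + 0.8464 + 0.8356 = 3.3829
F = (S − I)·e^(rT) = (85.53 − 3.3829) · e^(0.0383·12/12)
= 82.1471 · e^0.038300 = 82.1471 × 1.039043 = ₹85.35

₹85.35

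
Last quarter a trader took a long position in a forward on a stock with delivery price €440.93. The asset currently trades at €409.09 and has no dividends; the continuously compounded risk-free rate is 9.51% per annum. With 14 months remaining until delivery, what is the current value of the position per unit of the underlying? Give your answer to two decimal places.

€14.46

Current fair forward for the remaining 14 months: F = S·e^(r·T), r = 0.0951
F = 409.09 · e^(0.0951 × 14/12) = 409.09 × 1.117339 = 457.0922
Value of long forward = (F − K)·e^(−rT) = (457.0922 − 440.93) · e^(−0.0951·14/12)
= 16.1622 × 0.894983 = 14.46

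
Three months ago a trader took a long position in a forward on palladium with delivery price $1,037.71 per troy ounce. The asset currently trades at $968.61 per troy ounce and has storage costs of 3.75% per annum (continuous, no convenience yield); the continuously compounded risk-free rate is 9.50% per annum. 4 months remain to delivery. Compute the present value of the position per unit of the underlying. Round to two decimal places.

-$24.57 per troy ounce

Current fair forward for the remaining 4 months: F = S·e^((r + u)·T), (r + u) = 0.0950 + 0.0375 = 0.1325
F = 968.61 · e^(0.1325 × 4/12) = 968.61 × 1.045157 = 1012.3495
Value of long forward = (F − K)·e^(−rT) = (1012.3495 − 1037.71) · e^(−0.0950·4/12)
= -25.3605 × 0.968829 = -24.57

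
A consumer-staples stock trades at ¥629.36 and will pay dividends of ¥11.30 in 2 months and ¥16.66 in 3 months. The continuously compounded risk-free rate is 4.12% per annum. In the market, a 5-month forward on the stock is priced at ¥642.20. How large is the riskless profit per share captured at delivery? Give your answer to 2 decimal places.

PV(dividends) I = 11.30·e^(−0.0412·2/12) + 16.66·e^(−0.0412·3/12) = 27.7120
Fair forward F* = (S − I)·e^(rT) = (629.36 − 27.7120)·e^0.017167 = 601.6480 × 1.017315 = 612.0655
Market ¥642.20 > fair 612.0655: forward overpriced → cash-and-carry (borrow at r, buy the stock and collect the dividends, short the forward).
Profit at T = |F_mkt − F*| = |642.20 − 612.0655| = ¥30.13 per share

¥30.13 per share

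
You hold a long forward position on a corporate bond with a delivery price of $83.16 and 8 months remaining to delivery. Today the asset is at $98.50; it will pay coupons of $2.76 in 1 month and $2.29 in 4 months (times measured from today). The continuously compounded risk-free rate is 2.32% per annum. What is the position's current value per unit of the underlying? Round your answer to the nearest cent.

PV(remaining coupons) I = 2.76·e^(−0.0232·1/12) + 2.29·e^(−0.0232·4/12) = 5.0270
Current forward F = (S − I)·e^(rT) = (98.50 − 5.0270)·e^(0.0232·8/12) = 93.4730 × 1.015587 = 94.9300
Value (long) = (F − K)·e^(−rT) = (94.9300 − 83.16) × 0.984652 = 11.5894
Value = $11.59

$11.59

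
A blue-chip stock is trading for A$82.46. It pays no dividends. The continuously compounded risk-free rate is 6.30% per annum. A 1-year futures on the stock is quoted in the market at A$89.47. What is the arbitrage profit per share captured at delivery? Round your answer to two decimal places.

Fair futures: F* = S·e^(carry·T), with carry = r = 0.0630
F* = 82.46 · e^(0.0630 × 1) = 82.46 · e^0.063000 = 82.46 × 1.065027 = A$87.8221
Market A$89.47 > fair A$87.8221: forward overpriced → cash-and-carry (buy spot, short the forward).
At maturity, profit = |F_mkt − F*| = |89.47 − 87.8221| = A$1.65 per share

A$1.65 per share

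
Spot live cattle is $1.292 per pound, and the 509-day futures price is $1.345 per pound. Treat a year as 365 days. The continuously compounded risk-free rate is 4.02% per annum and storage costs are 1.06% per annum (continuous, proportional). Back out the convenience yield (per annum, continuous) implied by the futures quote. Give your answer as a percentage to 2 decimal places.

F = S·e^((r+u−y)T) ⇒ (r+u−y) = ln(F/S)/T
ln(1.345/1.292) = 0.040203; /T ⇒ 0.028829
y = r + u − ln(F/S)/T = 0.0402 + 0.0106 − 0.028829 = 0.021971
y = 2.20%

2.20%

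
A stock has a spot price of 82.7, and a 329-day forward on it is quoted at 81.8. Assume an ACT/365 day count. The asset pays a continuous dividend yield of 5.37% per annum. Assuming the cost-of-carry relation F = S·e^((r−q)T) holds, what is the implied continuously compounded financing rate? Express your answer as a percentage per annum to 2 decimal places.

4.16%

From F = S·e^((r−q)T): (r − q) = ln(F/S)/T
ln(81.8/82.7) = ln(0.989117) = -0.010943
(r − q) = -0.010943 / (329/365) = -0.012140
r = ln(F/S)/T + q = -0.012140 + 0.0537 = 0.041560
r = 4.16%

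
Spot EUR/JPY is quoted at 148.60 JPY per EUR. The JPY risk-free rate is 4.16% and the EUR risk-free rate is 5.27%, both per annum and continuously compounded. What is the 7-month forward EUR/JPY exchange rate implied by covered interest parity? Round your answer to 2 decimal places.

147.64

F = S·e^((r_JPY − r_EUR)T) = 148.60 · e^((0.0416 − 0.0527) × 7/12)
= 148.60 · e^-0.006475 = 148.60 × 0.993546
F = 147.64 JPY per EUR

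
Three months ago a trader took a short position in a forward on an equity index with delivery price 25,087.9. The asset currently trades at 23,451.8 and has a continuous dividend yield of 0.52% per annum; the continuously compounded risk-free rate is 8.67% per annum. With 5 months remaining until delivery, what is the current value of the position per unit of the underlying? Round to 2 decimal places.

Current fair forward for the remaining 5 months: F = S·e^((r − q)·T), (r − q) = 0.0867 − 0.0052 = 0.0815
F = 23451.8 · e^(0.0815 × 5/12) = 23451.8 × 1.03454150 = 24261.8603
Value of long forward = (F − K)·e^(−rT) = (24261.8603 − 25087.9) · e^(−0.0867·5/12)
= -826.0397 × 0.96451972 = -796.73
Short position value = −(long value) = 796.73

796.73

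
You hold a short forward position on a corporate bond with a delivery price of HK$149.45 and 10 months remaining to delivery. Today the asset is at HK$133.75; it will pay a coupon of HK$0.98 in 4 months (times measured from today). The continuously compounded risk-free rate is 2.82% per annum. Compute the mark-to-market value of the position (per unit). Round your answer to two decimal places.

PV(remaining coupons) I = 0.98·e^(−0.0282·4/12) = 0.9708
Current forward F = (S − I)·e^(rT) = (133.75 − 0.9708)·e^(0.0282·10/12) = 132.7792 × 1.023778 = 135.9364
Value (long) = (F − K)·e^(−rT) = (135.9364 − 149.45) × 0.976774 = -13.1997
Short position value = −(long value) = HK$13.20

HK$13.20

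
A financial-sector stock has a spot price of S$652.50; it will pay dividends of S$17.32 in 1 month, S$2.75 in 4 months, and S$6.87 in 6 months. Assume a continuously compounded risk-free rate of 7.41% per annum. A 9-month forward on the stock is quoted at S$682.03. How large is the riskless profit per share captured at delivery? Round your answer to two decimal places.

PV(dividends) I = 17.32·e^(−0.0741·1/12) + 2.75·e^(−0.0741·4/12) + 6.87·e^(−0.0741·6/12) = 26.5164
Fair forward F* = (S − I)·e^(rT) = (652.50 − 26.5164)·e^0.055575 = 625.9836 × 1.057148 = 661.7573
Market S$682.03 > fair 661.7573: forward overpriced → cash-and-carry (borrow at r, buy the stock and collect the dividends, short the forward).
Profit at T = |F_mkt − F*| = |682.03 − 661.7573| = S$20.27 per share

S$20.27 per share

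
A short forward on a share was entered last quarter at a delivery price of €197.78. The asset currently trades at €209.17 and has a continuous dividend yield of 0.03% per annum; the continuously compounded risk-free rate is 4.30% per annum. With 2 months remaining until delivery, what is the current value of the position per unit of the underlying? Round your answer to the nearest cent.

-€12.79

Current fair forward for the remaining 2 months: F = S·e^((r − q)·T), (r − q) = 0.0430 − 0.0003 = 0.0427
F = 209.17 · e^(0.0427 × 2/12) = 209.17 × 1.007142 = 210.6639
Value of long forward = (F − K)·e^(−rT) = (210.6639 − 197.78) · e^(−0.0430·2/12)
= 12.8839 × 0.992859 = 12.79
Short position value = −(long value) = -€12.79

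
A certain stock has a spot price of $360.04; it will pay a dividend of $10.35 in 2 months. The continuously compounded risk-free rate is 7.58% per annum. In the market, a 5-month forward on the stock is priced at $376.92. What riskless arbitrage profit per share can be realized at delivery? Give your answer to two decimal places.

PV(dividends) I = 10.35·e^(−0.0758·2/12) = 10.2201
Fair forward F* = (S − I)·e^(rT) = (360.04 − 10.2201)·e^0.031583 = 349.8199 × 1.032087 = 361.0446
Market $376.92 > fair 361.0446: forward overpriced → cash-and-carry (borrow at r, buy the stock and collect the dividends, short the forward).
Profit at T = |F_mkt − F*| = |376.92 − 361.0446| = $15.88 per share

$15.88 per share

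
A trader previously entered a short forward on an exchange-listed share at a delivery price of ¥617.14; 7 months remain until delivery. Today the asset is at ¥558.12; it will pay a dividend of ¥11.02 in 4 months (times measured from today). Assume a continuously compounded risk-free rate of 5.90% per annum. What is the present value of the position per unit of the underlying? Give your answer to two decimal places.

¥48.95

PV(remaining dividends) I = 11.02·e^(−0.0590·4/12) = 10.8054
Current forward F = (S − I)·e^(rT) = (558.12 − 10.8054)·e^(0.0590·7/12) = 547.3146 × 1.035016 = 566.4794
Value (long) = (F − K)·e^(−rT) = (566.4794 − 617.14) × 0.966169 = -48.9467
Short position value = −(long value) = ¥48.95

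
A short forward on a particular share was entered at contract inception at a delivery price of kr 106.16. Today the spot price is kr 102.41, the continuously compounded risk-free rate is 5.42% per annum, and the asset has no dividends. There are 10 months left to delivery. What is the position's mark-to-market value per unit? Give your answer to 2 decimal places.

-kr 0.94

Current fair forward for the remaining 10 months: F = S·e^(r·T), r = 0.0542
F = 102.41 · e^(0.0542 × 10/12) = 102.41 × 1.046202 = 107.1415
Value of long forward = (F − K)·e^(−rT) = (107.1415 − 106.16) · e^(−0.0542·10/12)
= 0.9815 × 0.955838 = 0.94
Short position value = −(long value) = -kr 0.94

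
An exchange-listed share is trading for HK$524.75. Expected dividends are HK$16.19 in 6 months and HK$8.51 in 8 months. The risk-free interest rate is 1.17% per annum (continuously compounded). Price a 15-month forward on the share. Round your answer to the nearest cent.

HK$507.58

PV(dividends) I = 16.19·e^(−0.0117·6/12) + 8.51·e^(−0.0117·8/12)
I = 16.0956 + 8.4439 = 24.5395
F = (S − I)·e^(rT) = (524.75 − 24.5395) · e^(0.0117·15/12)
= 500.2105 · e^0.014625 = 500.2105 × 1.014732 = HK$507.58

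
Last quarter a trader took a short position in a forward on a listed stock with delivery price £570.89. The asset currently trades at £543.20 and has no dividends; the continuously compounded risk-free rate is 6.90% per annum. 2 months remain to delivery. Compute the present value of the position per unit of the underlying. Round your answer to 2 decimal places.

Current fair forward for the remaining 2 months: F = S·e^(r·T), r = 0.0690
F = 543.20 · e^(0.0690 × 2/12) = 543.20 × 1.011566 = 549.4827
Value of long forward = (F − K)·e^(−rT) = (549.4827 − 570.89) · e^(−0.0690·2/12)
= -21.4073 × 0.988566 = -21.16
Short position value = −(long value) = £21.16

£21.16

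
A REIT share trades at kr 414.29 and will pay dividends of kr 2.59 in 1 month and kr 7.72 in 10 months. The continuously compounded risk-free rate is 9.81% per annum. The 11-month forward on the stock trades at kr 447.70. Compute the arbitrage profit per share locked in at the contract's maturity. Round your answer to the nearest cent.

kr 5.02 per share

PV(dividends) I = 2.59·e^(−0.0981·1/12) + 7.72·e^(−0.0981·10/12) = 9.6829
Fair forward F* = (S − I)·e^(rT) = (414.29 − 9.6829)·e^0.089925 = 404.6071 × 1.094092 = 442.6774
Market kr 447.70 > fair 442.6774: forward overpriced → cash-and-carry (borrow at r, buy the stock and collect the dividends, short the forward).
Profit at T = |F_mkt − F*| = |447.70 − 442.6774| = kr 5.02 per share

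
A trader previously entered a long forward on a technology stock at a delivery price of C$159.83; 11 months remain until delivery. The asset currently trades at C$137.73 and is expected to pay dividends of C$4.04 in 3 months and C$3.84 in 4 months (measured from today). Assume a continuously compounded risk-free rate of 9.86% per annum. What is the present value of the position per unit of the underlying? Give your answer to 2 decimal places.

PV(remaining dividends) I = 4.04·e^(−0.0986·3/12) + 3.84·e^(−0.0986·4/12) = 7.6575
Current forward F = (S − I)·e^(rT) = (137.73 − 7.6575)·e^(0.0986·11/12) = 130.0725 × 1.094594 = 142.3766
Value (long) = (F − K)·e^(−rT) = (142.3766 − 159.83) × 0.913581 = -15.9451
Value = -C$15.95

-C$15.95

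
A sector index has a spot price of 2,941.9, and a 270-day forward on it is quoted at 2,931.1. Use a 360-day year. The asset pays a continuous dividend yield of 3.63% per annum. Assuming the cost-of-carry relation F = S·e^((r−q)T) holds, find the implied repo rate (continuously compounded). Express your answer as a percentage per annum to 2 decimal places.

3.14%

From F = S·e^((r−q)T): (r − q) = ln(F/S)/T
ln(2931.1/2941.9) = ln(0.996329) = -0.003678
(r − q) = -0.003678 / (270/360) = -0.004904
r = ln(F/S)/T + q = -0.004904 + 0.0363 = 0.031396
r = 3.14%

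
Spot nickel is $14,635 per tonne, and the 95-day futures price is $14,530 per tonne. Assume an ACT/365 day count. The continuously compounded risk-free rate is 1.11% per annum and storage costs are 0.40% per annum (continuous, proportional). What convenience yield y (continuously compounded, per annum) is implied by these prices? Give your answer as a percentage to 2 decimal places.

F = S·e^((r+u−y)T) ⇒ (r+u−y) = ln(F/S)/T
ln(14530/14635) = -0.007200; /T ⇒ -0.027663
y = r + u − ln(F/S)/T = 0.0111 + 0.0040 + 0.027663 = 0.042763
y = 4.28%

4.28%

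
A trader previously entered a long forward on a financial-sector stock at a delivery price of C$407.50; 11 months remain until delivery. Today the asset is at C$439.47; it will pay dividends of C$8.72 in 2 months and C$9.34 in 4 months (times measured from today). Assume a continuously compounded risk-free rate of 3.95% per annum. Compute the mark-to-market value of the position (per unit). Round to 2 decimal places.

PV(remaining dividends) I = 8.72·e^(−0.0395·2/12) + 9.34·e^(−0.0395·4/12) = 17.8806
Current forward F = (S − I)·e^(rT) = (439.47 − 17.8806)·e^(0.0395·11/12) = 421.5894 × 1.036872 = 437.1342
Value (long) = (F − K)·e^(−rT) = (437.1342 − 407.50) × 0.964439 = 28.5804
Value = C$28.58

C$28.58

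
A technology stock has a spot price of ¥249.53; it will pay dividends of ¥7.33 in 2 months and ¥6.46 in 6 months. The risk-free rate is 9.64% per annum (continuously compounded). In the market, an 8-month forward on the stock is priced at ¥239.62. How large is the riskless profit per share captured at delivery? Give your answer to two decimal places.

PV(dividends) I = 7.33·e^(−0.0964·2/12) + 6.46·e^(−0.0964·6/12) = 13.3692
Fair forward F* = (S − I)·e^(rT) = (249.53 − 13.3692)·e^0.064267 = 236.1608 × 1.066377 = 251.8364
Market ¥239.62 < fair 251.8364: forward underpriced → reverse cash-and-carry (short the stock, invest proceeds at r, pay the dividends, go long the forward).
Profit at T = |F_mkt − F*| = |239.62 − 251.8364| = ¥12.22 per share

¥12.22 per share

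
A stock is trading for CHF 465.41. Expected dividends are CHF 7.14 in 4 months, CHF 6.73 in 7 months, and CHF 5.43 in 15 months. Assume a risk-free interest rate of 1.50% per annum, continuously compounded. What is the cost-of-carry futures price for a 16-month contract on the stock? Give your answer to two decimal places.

CHF 455.32

PV(dividends) I = 7.14·e^(−0.0150·4/12) + 6.73·e^(−0.0150·7/12) + 5.43·e^(−0.0150·15/12)
I = 7.1044 + 6.6714 + 5.3291 = 19.1049
F = (S − I)·e^(rT) = (465.41 − 19.1049) · e^(0.0150·16/12)
= 446.3051 · e^0.020000 = 446.3051 × 1.020201 = CHF 455.32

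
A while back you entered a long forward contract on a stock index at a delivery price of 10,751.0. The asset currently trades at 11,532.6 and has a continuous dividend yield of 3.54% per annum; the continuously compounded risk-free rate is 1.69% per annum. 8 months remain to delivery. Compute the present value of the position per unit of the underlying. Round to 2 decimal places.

Current fair forward for the remaining 8 months: F = S·e^((r − q)·T), (r − q) = 0.0169 − 0.0354 = -0.0185
F = 11532.6 · e^(-0.0185 × 8/12) = 11532.6 × 0.98774241 = 11391.2381
Value of long forward = (F − K)·e^(−rT) = (11391.2381 − 10751.0) · e^(−0.0169·8/12)
= 640.2381 × 0.98879656 = 633.07

633.07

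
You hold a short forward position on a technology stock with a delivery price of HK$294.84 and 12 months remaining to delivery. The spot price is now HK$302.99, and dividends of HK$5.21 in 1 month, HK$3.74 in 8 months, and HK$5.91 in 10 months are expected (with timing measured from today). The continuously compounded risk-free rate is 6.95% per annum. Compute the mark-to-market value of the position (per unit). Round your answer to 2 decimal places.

PV(remaining dividends) I = 5.21·e^(−0.0695·1/12) + 3.74·e^(−0.0695·8/12) + 5.91·e^(−0.0695·10/12) = 14.3280
Current forward F = (S − I)·e^(rT) = (302.99 − 14.3280)·e^(0.0695·12/12) = 288.6620 × 1.071972 = 309.4376
Value (long) = (F − K)·e^(−rT) = (309.4376 − 294.84) × 0.932860 = 13.6175
Short position value = −(long value) = -HK$13.62

-HK$13.62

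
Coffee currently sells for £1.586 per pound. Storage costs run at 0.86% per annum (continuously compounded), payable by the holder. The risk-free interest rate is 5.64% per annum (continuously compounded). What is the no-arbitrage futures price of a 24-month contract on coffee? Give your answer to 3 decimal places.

£1.806 per pound

Net carry = r + u − y = 0.0564 + 0.0086 − 0.0000 = 0.0650
F = S·e^((r+u−y)T) = 1.586 · e^(0.0650 × 24/12) = 1.586 · e^0.130000
= 1.586 × 1.138828 = £1.806 per pound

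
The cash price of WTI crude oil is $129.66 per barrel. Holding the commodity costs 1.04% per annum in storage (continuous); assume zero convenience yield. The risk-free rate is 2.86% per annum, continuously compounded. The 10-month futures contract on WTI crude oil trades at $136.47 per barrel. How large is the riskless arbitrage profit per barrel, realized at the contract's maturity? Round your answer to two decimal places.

Fair futures: F* = S·e^(carry·T), with carry = (r + u) = 0.0286 + 0.0104 = 0.0390
F* = 129.66 · e^(0.0390 × 10/12) = 129.66 · e^0.032500 = 129.66 × 1.033034 = $133.9432
Market $136.47 > fair $133.9432: forward overpriced → cash-and-carry (buy spot, short the forward).
At maturity, profit = |F_mkt − F*| = |136.47 − 133.9432| = $2.53 per barrel

$2.53 per barrel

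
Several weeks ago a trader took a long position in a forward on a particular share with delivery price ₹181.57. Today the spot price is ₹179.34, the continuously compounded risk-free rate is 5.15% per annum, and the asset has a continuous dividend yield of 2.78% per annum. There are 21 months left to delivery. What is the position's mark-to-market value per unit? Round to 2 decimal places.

₹4.90

Current fair forward for the remaining 21 months: F = S·e^((r − q)·T), (r − q) = 0.0515 − 0.0278 = 0.0237
F = 179.34 · e^(0.0237 × 21/12) = 179.34 × 1.042347 = 186.9345
Value of long forward = (F − K)·e^(−rT) = (186.9345 − 181.57) · e^(−0.0515·21/12)
= 5.3645 × 0.913817 = 4.90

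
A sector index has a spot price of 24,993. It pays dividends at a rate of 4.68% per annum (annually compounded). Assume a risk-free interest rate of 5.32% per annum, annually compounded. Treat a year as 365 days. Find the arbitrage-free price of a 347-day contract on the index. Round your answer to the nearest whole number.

25,138

F = S · (1+r)^T / (1+q)^T
= 24993 × 1.050511 / 1.044442 = 24993 × 1.005811
F = 25,138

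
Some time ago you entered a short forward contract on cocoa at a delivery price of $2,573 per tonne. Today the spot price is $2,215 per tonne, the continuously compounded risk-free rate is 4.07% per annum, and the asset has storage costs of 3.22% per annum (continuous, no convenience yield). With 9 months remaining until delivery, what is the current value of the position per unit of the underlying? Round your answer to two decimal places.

$226.50 per tonne

Current fair forward for the remaining 9 months: F = S·e^((r + u)·T), (r + u) = 0.0407 + 0.0322 = 0.0729
F = 2215 · e^(0.0729 × 9/12) = 2215 × 1.05619729 = 2339.4770
Value of long forward = (F − K)·e^(−rT) = (2339.4770 − 2573) · e^(−0.0407·9/12)
= -233.5230 × 0.96993618 = -226.50
Short position value = −(long value) = $226.50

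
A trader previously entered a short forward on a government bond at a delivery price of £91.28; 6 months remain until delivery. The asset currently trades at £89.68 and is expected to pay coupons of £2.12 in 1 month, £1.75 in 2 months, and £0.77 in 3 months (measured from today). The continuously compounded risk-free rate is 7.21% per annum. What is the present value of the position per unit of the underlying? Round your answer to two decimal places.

£2.96

PV(remaining coupons) I = 2.12·e^(−0.0721·1/12) + 1.75·e^(−0.0721·2/12) + 0.77·e^(−0.0721·3/12) = 4.5926
Current forward F = (S − I)·e^(rT) = (89.68 − 4.5926)·e^(0.0721·6/12) = 85.0874 × 1.036708 = 88.2108
Value (long) = (F − K)·e^(−rT) = (88.2108 − 91.28) × 0.964592 = -2.9605
Short position value = −(long value) = £2.96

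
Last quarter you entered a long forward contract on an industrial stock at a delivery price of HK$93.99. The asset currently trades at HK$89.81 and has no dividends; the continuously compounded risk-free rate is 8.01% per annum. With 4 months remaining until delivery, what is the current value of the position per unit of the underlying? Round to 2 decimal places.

Current fair forward for the remaining 4 months: F = S·e^(r·T), r = 0.0801
F = 89.81 · e^(0.0801 × 4/12) = 89.81 × 1.027060 = 92.2403
Value of long forward = (F − K)·e^(−rT) = (92.2403 − 93.99) · e^(−0.0801·4/12)
= -1.7497 × 0.973653 = -1.70

-HK$1.70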